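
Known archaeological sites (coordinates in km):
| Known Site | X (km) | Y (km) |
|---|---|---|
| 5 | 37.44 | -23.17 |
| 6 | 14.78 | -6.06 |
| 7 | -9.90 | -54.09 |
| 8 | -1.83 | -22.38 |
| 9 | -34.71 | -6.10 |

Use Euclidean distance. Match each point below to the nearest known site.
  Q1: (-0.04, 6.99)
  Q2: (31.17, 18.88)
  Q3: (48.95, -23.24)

Q1→6; Q2→6; Q3→5

Q1 at (-0.04, 6.99):
  5: 48.11 km
  6: 19.75 km
  7: 61.87 km
  8: 29.42 km
  9: 37.06 km
  → nearest: 6 (19.75 km)
Q2 at (31.17, 18.88):
  5: 42.51 km
  6: 29.84 km
  7: 83.73 km
  8: 52.83 km
  9: 70.46 km
  → nearest: 6 (29.84 km)
Q3 at (48.95, -23.24):
  5: 11.51 km
  6: 38.25 km
  7: 66.45 km
  8: 50.79 km
  9: 85.40 km
  → nearest: 5 (11.51 km)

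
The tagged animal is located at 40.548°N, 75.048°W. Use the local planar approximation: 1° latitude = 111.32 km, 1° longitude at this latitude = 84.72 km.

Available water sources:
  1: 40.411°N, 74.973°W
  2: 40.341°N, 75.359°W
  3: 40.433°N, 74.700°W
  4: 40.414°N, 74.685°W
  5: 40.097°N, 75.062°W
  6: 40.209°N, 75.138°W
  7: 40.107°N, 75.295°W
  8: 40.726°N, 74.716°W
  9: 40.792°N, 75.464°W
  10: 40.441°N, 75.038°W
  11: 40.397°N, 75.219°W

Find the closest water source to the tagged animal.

Distances from 40.548°N, 75.048°W:
1: 16.522 km
2: 35.003 km
3: 32.142 km
4: 34.180 km
5: 50.219 km
6: 38.500 km
7: 53.366 km
8: 34.406 km
9: 44.496 km
10: 11.941 km
11: 22.191 km
Minimum: 10 at 11.941 km.

10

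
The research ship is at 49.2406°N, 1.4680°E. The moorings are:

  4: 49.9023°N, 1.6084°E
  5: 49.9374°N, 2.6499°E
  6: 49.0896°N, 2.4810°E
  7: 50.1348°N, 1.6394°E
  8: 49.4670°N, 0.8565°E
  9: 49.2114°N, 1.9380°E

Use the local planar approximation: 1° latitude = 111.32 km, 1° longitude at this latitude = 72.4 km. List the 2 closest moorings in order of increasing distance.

Distances from 49.2406°N, 1.4680°E:
4: √((0.6617·111.32)² + (0.1404·72.4)²) = √(5425.861010 + 103.326412) = 74.3585 km
5: √((0.6968·111.32)² + (1.1819·72.4)²) = √(6016.759874 + 7322.149599) = 115.4942 km
6: √((-0.1510·111.32)² + (1.0130·72.4)²) = √(282.553239 + 5378.931617) = 75.2428 km
7: √((0.8942·111.32)² + (0.1714·72.4)²) = √(9908.678249 + 153.992216) = 100.3129 km
8: √((0.2264·111.32)² + (-0.6115·72.4)²) = √(635.183547 + 1960.063111) = 50.9436 km
9: √((-0.0292·111.32)² + (0.4700·72.4)²) = √(10.566036 + 1157.904784) = 34.1829 km
Sorted: 9 (34.1829 km) < 8 (50.9436 km) < 4 (74.3585 km) < 6 (75.2428 km) < …

9, 8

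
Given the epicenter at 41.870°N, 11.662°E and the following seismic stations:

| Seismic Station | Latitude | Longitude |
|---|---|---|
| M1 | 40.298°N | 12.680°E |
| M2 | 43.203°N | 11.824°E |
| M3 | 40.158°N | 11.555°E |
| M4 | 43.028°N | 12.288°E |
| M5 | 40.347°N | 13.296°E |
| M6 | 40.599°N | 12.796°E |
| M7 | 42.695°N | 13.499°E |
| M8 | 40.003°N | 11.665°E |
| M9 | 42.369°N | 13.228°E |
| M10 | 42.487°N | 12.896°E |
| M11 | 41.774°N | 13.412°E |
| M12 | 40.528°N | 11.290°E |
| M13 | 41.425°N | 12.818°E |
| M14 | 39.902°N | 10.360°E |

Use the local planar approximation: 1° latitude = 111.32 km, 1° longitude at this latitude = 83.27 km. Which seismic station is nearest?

M13

Distances from 41.870°N, 11.662°E:
M1: √((-1.572·111.32)² + (1.018·83.27)²) = √(30623.26402 + 7185.75963) = 194.445 km
M2: √((1.333·111.32)² + (0.162·83.27)²) = √(22019.46152 + 181.97309) = 149.001 km
M3: √((-1.712·111.32)² + (-0.107·83.27)²) = √(36320.67541 + 79.38614) = 190.788 km
M4: √((1.158·111.32)² + (0.626·83.27)²) = √(16617.41684 + 2717.22621) = 139.049 km
M5: √((-1.523·111.32)² + (1.634·83.27)²) = √(28743.93367 + 18513.18895) = 217.387 km
M6: √((-1.271·111.32)² + (1.134·83.27)²) = √(20018.77491 + 8916.68118) = 170.104 km
M7: √((0.825·111.32)² + (1.837·83.27)²) = √(8434.40192 + 23398.90003) = 178.419 km
M8: √((-1.867·111.32)² + (0.003·83.27)²) = √(43195.15445 + 0.06241) = 207.835 km
M9: √((0.499·111.32)² + (1.566·83.27)²) = √(3085.65585 + 17004.37386) = 141.739 km
M10: √((0.617·111.32)² + (1.234·83.27)²) = √(4717.55230 + 10558.62702) = 123.597 km
M11: √((-0.096·111.32)² + (1.750·83.27)²) = √(114.20598 + 21235.04701) = 146.114 km
M12: √((-1.342·111.32)² + (-0.372·83.27)²) = √(22317.80235 + 959.53984) = 152.569 km
M13: √((-0.445·111.32)² + (1.156·83.27)²) = √(2453.95400 + 9266.01070) = 108.259 km
M14: √((-1.968·111.32)² + (-1.302·83.27)²) = √(47995.06493 + 11754.36298) = 244.437 km
Minimum: M13 at 108.259 km.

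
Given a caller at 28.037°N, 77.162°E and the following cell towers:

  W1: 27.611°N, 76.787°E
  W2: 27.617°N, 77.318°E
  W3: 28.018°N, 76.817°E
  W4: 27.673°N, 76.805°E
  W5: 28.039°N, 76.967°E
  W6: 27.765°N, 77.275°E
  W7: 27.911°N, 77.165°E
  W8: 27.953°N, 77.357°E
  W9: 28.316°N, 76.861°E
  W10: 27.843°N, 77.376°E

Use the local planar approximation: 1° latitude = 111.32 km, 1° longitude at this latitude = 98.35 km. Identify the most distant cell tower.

W1

Distances from 28.037°N, 77.162°E:
W1: √((-0.426·111.32)² + (-0.375·98.35)²) = √(2248.87643 + 1360.22660) = 60.076 km
W2: √((-0.420·111.32)² + (0.156·98.35)²) = √(2185.97392 + 235.39537) = 49.207 km
W3: √((-0.019·111.32)² + (-0.345·98.35)²) = √(4.47356 + 1151.29580) = 33.997 km
W4: √((-0.364·111.32)² + (-0.357·98.35)²) = √(1641.90930 + 1232.77881) = 53.616 km
W5: √((0.002·111.32)² + (-0.195·98.35)²) = √(0.04957 + 367.80527) = 19.180 km
W6: √((-0.272·111.32)² + (0.113·98.35)²) = √(916.82026 + 123.51099) = 32.254 km
W7: √((-0.126·111.32)² + (0.003·98.35)²) = √(196.73765 + 0.08705) = 14.029 km
W8: √((-0.084·111.32)² + (0.195·98.35)²) = √(87.43896 + 367.80527) = 21.336 km
W9: √((0.279·111.32)² + (-0.301·98.35)²) = √(964.61676 + 876.35833) = 42.907 km
W10: √((-0.194·111.32)² + (0.214·98.35)²) = √(466.39067 + 442.97200) = 30.156 km
Maximum: W1 at 60.076 km.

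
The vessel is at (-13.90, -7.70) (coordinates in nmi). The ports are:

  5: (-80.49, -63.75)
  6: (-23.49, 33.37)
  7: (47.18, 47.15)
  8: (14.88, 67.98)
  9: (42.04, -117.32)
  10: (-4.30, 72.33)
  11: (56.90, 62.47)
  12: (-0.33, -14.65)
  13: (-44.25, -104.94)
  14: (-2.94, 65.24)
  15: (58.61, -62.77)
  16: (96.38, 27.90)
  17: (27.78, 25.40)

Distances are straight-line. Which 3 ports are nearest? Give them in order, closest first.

Distances from (-13.90, -7.70):
5: 87.04 nmi
6: 42.17 nmi
7: 82.09 nmi
8: 80.97 nmi
9: 123.07 nmi
10: 80.60 nmi
11: 99.68 nmi
12: 15.25 nmi
13: 101.87 nmi
14: 73.76 nmi
15: 91.05 nmi
16: 115.88 nmi
17: 53.22 nmi
Sorted: 12 (15.25 nmi) < 6 (42.17 nmi) < 17 (53.22 nmi) < 14 (73.76 nmi) < 10 (80.60 nmi) < …

12, 6, 17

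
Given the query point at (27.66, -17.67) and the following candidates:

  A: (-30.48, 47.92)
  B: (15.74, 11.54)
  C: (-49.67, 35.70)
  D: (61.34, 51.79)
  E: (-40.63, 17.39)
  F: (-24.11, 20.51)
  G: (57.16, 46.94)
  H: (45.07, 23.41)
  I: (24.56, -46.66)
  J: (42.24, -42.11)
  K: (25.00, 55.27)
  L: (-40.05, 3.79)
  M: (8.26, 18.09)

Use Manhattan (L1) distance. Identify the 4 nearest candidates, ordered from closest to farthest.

I, J, B, M

Distances from (27.66, -17.67):
A: |-58.14| + |65.59| = 58.14 + 65.59 = 123.73
B: |-11.92| + |29.21| = 11.92 + 29.21 = 41.13
C: |-77.33| + |53.37| = 77.33 + 53.37 = 130.70
D: |33.68| + |69.46| = 33.68 + 69.46 = 103.14
E: |-68.29| + |35.06| = 68.29 + 35.06 = 103.35
F: |-51.77| + |38.18| = 51.77 + 38.18 = 89.95
G: |29.50| + |64.61| = 29.50 + 64.61 = 94.11
H: |17.41| + |41.08| = 17.41 + 41.08 = 58.49
I: |-3.10| + |-28.99| = 3.10 + 28.99 = 32.09
J: |14.58| + |-24.44| = 14.58 + 24.44 = 39.02
K: |-2.66| + |72.94| = 2.66 + 72.94 = 75.60
L: |-67.71| + |21.46| = 67.71 + 21.46 = 89.17
M: |-19.40| + |35.76| = 19.40 + 35.76 = 55.16
Sorted: I (32.09) < J (39.02) < B (41.13) < M (55.16) < H (58.49) < K (75.60) < …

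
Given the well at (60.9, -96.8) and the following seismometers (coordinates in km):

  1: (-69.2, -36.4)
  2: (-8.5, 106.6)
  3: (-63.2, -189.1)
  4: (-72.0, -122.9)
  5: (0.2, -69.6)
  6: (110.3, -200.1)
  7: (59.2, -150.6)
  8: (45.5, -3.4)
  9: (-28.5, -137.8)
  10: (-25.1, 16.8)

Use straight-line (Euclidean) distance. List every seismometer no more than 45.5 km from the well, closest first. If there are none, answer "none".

none

Distances from (60.9, -96.8):
1: √((-130.1)² + (60.4)²) = √(16926.010 + 3648.160) = 143.4 km
2: √((-69.4)² + (203.4)²) = √(4816.360 + 41371.560) = 214.9 km
3: √((-124.1)² + (-92.3)²) = √(15400.810 + 8519.290) = 154.7 km
4: √((-132.9)² + (-26.1)²) = √(17662.410 + 681.210) = 135.4 km
5: √((-60.7)² + (27.2)²) = √(3684.490 + 739.840) = 66.5 km
6: √((49.4)² + (-103.3)²) = √(2440.360 + 10670.890) = 114.5 km
7: √((-1.7)² + (-53.8)²) = √(2.890 + 2894.440) = 53.8 km
8: √((-15.4)² + (93.4)²) = √(237.160 + 8723.560) = 94.7 km
9: √((-89.4)² + (-41.0)²) = √(7992.360 + 1681.000) = 98.4 km
10: √((-86.0)² + (113.6)²) = √(7396.000 + 12904.960) = 142.5 km
Threshold 45.5 km: none within range.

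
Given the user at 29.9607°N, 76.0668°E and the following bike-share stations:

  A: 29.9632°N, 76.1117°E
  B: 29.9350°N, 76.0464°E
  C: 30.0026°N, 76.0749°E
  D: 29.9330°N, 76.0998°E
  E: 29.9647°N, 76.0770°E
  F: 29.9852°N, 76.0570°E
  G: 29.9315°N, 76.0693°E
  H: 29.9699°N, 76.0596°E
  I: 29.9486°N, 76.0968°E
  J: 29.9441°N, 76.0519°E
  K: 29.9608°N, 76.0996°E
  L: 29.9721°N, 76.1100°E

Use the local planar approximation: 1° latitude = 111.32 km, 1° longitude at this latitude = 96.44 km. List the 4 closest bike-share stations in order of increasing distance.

E, H, J, F

Distances from 29.9607°N, 76.0668°E:
A: 4.3391 km
B: 3.4721 km
C: 4.7293 km
D: 4.4313 km
E: 1.0798 km
F: 2.8865 km
G: 3.2595 km
H: 1.2373 km
I: 3.1914 km
J: 2.3409 km
K: 3.1633 km
L: 4.3552 km
Sorted: E (1.0798 km) < H (1.2373 km) < J (2.3409 km) < F (2.8865 km) < K (3.1633 km) < I (3.1914 km) < …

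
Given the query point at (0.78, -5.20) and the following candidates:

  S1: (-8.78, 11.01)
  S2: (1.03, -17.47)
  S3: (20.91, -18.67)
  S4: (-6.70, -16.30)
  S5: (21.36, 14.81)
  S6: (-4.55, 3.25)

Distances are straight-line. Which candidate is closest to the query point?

S6

Distances from (0.78, -5.20):
S1: √((-9.56)² + (16.21)²) = √(91.3936 + 262.7641) = 18.82
S2: √((0.25)² + (-12.27)²) = √(0.0625 + 150.5529) = 12.27
S3: √((20.13)² + (-13.47)²) = √(405.2169 + 181.4409) = 24.22
S4: √((-7.48)² + (-11.10)²) = √(55.9504 + 123.2100) = 13.39
S5: √((20.58)² + (20.01)²) = √(423.5364 + 400.4001) = 28.70
S6: √((-5.33)² + (8.45)²) = √(28.4089 + 71.4025) = 9.99
Minimum: S6 at 9.99.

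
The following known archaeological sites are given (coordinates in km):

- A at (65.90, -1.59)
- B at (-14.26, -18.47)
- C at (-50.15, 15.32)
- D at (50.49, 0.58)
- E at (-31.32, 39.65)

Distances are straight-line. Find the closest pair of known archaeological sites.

Pairwise distances:
A–B: √((-80.16)² + (-16.88)²) = √(6425.6256 + 284.9344) = 81.92 km
A–C: √((-116.05)² + (16.91)²) = √(13467.6025 + 285.9481) = 117.28 km
A–D: √((-15.41)² + (2.17)²) = √(237.4681 + 4.7089) = 15.56 km
A–E: √((-97.22)² + (41.24)²) = √(9451.7284 + 1700.7376) = 105.61 km
B–C: √((-35.89)² + (33.79)²) = √(1288.0921 + 1141.7641) = 49.29 km
B–D: √((64.75)² + (19.05)²) = √(4192.5625 + 362.9025) = 67.49 km
B–E: √((-17.06)² + (58.12)²) = √(291.0436 + 3377.9344) = 60.57 km
C–D: √((100.64)² + (-14.74)²) = √(10128.4096 + 217.2676) = 101.71 km
C–E: √((18.83)² + (24.33)²) = √(354.5689 + 591.9489) = 30.77 km
D–E: √((-81.81)² + (39.07)²) = √(6692.8761 + 1526.4649) = 90.66 km
Closest pair: A–D at 15.56 km.

A and D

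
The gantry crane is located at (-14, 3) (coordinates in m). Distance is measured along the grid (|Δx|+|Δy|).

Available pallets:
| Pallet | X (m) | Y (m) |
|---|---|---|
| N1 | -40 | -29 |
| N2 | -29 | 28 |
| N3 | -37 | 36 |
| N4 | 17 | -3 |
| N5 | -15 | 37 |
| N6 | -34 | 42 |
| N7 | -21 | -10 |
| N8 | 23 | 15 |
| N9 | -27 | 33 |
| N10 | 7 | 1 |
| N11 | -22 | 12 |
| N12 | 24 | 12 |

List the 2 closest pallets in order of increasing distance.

N11, N7

Distances from (-14, 3):
N1: 58 m
N2: 40 m
N3: 56 m
N4: 37 m
N5: 35 m
N6: 59 m
N7: 20 m
N8: 49 m
N9: 43 m
N10: 23 m
N11: 17 m
N12: 47 m
Sorted: N11 (17 m) < N7 (20 m) < N10 (23 m) < N5 (35 m) < …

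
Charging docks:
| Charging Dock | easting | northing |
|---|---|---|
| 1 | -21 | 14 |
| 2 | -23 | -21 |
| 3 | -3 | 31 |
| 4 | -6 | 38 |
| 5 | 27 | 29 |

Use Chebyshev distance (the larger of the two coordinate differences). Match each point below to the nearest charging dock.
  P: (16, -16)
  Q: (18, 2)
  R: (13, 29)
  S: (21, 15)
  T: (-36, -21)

P at (16, -16):
  1: 37
  2: 39
  3: 47
  4: 54
  5: 45
  → nearest: 1 (37)
Q at (18, 2):
  1: 39
  2: 41
  3: 29
  4: 36
  5: 27
  → nearest: 5 (27)
R at (13, 29):
  1: 34
  2: 50
  3: 16
  4: 19
  5: 14
  → nearest: 5 (14)
S at (21, 15):
  1: 42
  2: 44
  3: 24
  4: 27
  5: 14
  → nearest: 5 (14)
T at (-36, -21):
  1: 35
  2: 13
  3: 52
  4: 59
  5: 63
  → nearest: 2 (13)

P→1; Q→5; R→5; S→5; T→2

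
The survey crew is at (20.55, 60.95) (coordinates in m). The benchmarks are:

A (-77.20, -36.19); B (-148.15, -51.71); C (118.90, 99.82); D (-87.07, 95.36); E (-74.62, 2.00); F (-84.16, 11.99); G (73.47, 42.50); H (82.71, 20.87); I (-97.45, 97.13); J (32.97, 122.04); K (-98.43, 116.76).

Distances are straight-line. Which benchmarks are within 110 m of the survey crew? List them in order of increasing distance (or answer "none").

Distances from (20.55, 60.95):
A: 137.81 m
B: 202.86 m
C: 105.75 m
D: 112.99 m
E: 111.95 m
F: 115.59 m
G: 56.04 m
H: 73.96 m
I: 123.42 m
J: 62.34 m
K: 131.42 m
Threshold 110 m: G (56.04 m), J (62.34 m), H (73.96 m), C (105.75 m) are within range.

G, J, H, C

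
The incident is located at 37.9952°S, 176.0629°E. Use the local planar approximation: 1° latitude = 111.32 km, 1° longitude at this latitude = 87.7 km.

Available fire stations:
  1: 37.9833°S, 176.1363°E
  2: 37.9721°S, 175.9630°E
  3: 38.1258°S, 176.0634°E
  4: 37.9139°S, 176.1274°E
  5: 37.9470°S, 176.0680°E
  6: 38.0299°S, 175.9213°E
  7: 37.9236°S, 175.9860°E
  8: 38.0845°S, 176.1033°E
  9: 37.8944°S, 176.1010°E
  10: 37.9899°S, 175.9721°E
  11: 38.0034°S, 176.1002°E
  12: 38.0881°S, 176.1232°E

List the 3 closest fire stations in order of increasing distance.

Distances from 37.9952°S, 176.0629°E:
1: 6.5721 km
2: 9.1308 km
3: 14.5385 km
4: 10.6727 km
5: 5.3842 km
6: 13.0052 km
7: 10.4409 km
8: 10.5534 km
9: 11.7080 km
10: 7.9850 km
11: 3.3962 km
12: 11.6153 km
Sorted: 11 (3.3962 km) < 5 (5.3842 km) < 1 (6.5721 km) < 10 (7.9850 km) < 2 (9.1308 km) < …

11, 5, 1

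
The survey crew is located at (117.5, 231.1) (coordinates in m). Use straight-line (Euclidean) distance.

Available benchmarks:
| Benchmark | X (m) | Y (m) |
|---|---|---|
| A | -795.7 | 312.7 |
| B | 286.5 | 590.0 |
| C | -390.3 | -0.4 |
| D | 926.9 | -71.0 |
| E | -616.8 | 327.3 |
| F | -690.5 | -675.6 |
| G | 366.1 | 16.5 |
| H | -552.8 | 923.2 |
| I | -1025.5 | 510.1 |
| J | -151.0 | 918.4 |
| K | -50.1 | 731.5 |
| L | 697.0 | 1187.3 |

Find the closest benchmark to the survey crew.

G

Distances from (117.5, 231.1):
A: √((-913.2)² + (81.6)²) = √(833934.240 + 6658.560) = 916.8 m
B: √((169.0)² + (358.9)²) = √(28561.000 + 128809.210) = 396.7 m
C: √((-507.8)² + (-231.5)²) = √(257860.840 + 53592.250) = 558.1 m
D: √((809.4)² + (-302.1)²) = √(655128.360 + 91264.410) = 863.9 m
E: √((-734.3)² + (96.2)²) = √(539196.490 + 9254.440) = 740.6 m
F: √((-808.0)² + (-906.7)²) = √(652864.000 + 822104.890) = 1214.5 m
G: √((248.6)² + (-214.6)²) = √(61801.960 + 46053.160) = 328.4 m
H: √((-670.3)² + (692.1)²) = √(449302.090 + 479002.410) = 963.5 m
I: √((-1143.0)² + (279.0)²) = √(1306449.000 + 77841.000) = 1176.6 m
J: √((-268.5)² + (687.3)²) = √(72092.250 + 472381.290) = 737.9 m
K: √((-167.6)² + (500.4)²) = √(28089.760 + 250400.160) = 527.7 m
L: √((579.5)² + (956.2)²) = √(335820.250 + 914318.440) = 1118.1 m
Minimum: G at 328.4 m.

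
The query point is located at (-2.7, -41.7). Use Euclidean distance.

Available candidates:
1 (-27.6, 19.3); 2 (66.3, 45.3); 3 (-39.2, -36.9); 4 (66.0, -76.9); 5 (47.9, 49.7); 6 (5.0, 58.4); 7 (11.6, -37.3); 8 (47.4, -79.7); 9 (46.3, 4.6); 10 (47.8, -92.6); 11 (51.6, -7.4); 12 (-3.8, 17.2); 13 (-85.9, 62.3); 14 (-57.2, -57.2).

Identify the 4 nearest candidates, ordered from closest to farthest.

Distances from (-2.7, -41.7):
1: 65.9
2: 111.0
3: 36.8
4: 77.2
5: 104.5
6: 100.4
7: 15.0
8: 62.9
9: 67.4
10: 71.7
11: 64.2
12: 58.9
13: 133.2
14: 56.7
Sorted: 7 (15.0) < 3 (36.8) < 14 (56.7) < 12 (58.9) < 8 (62.9) < 11 (64.2) < …

7, 3, 14, 12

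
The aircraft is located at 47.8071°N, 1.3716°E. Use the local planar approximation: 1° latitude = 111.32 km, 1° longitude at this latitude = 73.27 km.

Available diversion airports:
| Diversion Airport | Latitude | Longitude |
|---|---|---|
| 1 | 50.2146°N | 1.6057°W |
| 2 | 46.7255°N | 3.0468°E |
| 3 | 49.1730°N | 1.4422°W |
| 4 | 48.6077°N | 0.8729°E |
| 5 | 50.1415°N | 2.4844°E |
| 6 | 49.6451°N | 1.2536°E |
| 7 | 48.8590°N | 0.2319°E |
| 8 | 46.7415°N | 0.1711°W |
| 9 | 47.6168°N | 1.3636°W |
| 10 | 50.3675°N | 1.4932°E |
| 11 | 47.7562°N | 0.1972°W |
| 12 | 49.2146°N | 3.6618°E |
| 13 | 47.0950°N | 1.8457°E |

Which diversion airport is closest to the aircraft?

13

Distances from 47.8071°N, 1.3716°E:
1: √((2.4075·111.32)² + (-2.9773·73.27)²) = √(71825.554408 + 47588.013698) = 345.5627 km
2: √((-1.0816·111.32)² + (1.6752·73.27)²) = √(14497.053863 + 15065.574998) = 171.9379 km
3: √((1.3659·111.32)² + (-2.8138·73.27)²) = √(23119.807055 + 42504.883843) = 256.1732 km
4: √((0.8006·111.32)² + (-0.4987·73.27)²) = √(7942.872054 + 1335.153257) = 96.3225 km
5: √((2.3344·111.32)² + (1.1128·73.27)²) = √(67530.030275 + 6647.932743) = 272.3563 km
6: √((1.8380·111.32)² + (-0.1180·73.27)²) = √(41863.680710 + 74.750895) = 204.7887 km
7: √((1.0519·111.32)² + (-1.1397·73.27)²) = √(13711.826380 + 6973.221807) = 143.8230 km
8: √((-1.0656·111.32)² + (-1.5427·73.27)²) = √(14071.319333 + 12776.601285) = 163.8534 km
9: √((-0.1903·111.32)² + (-2.7352·73.27)²) = √(448.770160 + 40163.408149) = 201.5246 km
10: √((2.5604·111.32)² + (0.1216·73.27)²) = √(81238.525523 + 79.381542) = 285.1629 km
11: √((-0.0509·111.32)² + (-1.5688·73.27)²) = √(32.105686 + 13212.577399) = 115.0855 km
12: √((1.4075·111.32)² + (2.2902·73.27)²) = √(24549.531152 + 28157.831371) = 229.5808 km
13: √((-0.7121·111.32)² + (0.4741·73.27)²) = √(6283.887002 + 1206.680498) = 86.5481 km
Minimum: 13 at 86.5481 km.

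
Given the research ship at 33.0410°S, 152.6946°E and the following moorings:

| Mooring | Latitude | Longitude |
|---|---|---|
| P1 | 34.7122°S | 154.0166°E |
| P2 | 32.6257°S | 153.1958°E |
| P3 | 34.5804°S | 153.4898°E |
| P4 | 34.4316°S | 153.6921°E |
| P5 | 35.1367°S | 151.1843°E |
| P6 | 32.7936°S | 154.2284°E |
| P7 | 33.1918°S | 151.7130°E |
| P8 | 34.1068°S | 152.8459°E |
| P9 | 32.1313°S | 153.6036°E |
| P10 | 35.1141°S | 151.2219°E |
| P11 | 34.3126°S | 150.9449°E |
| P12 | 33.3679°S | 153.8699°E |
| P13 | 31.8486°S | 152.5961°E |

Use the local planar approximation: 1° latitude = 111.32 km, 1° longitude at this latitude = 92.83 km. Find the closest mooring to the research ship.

Distances from 33.0410°S, 152.6946°E:
P1: √((-1.6712·111.32)² + (1.3220·92.83)²) = √(34610.131491 + 15060.507656) = 222.8691 km
P2: √((0.4153·111.32)² + (0.5012·92.83)²) = √(2137.323484 + 2164.705525) = 65.5899 km
P3: √((-1.5394·111.32)² + (0.7952·92.83)²) = √(29366.308698 + 5449.158541) = 186.5890 km
P4: √((-1.3906·111.32)² + (0.9975·92.83)²) = √(23963.532886 + 8574.375714) = 180.3827 km
P5: √((-2.0957·111.32)² + (-1.5103·92.83)²) = √(54425.775023 + 19656.362181) = 272.1803 km
P6: √((0.2474·111.32)² + (1.5338·92.83)²) = √(758.482886 + 20272.820160) = 145.0217 km
P7: √((-0.1508·111.32)² + (-0.9816·92.83)²) = √(281.805249 + 8303.205762) = 92.6553 km
P8: √((-1.0658·111.32)² + (0.1513·92.83)²) = √(14076.601855 + 197.267053) = 119.4733 km
P9: √((0.9097·111.32)² + (0.9090·92.83)²) = √(10255.168127 + 7120.401243) = 131.8164 km
P10: √((-2.0731·111.32)² + (-1.4727·92.83)²) = √(53258.250814 + 18689.826705) = 268.2314 km
P11: √((-1.2716·111.32)² + (-1.7497·92.83)²) = √(20037.679868 + 26381.767252) = 215.4517 km
P12: √((-0.3269·111.32)² + (1.1753·92.83)²) = √(1324.269072 + 11903.486211) = 115.0120 km
P13: √((1.1924·111.32)² + (-0.0985·92.83)²) = √(17619.368149 + 83.608256) = 133.0525 km
Minimum: P2 at 65.5899 km.

P2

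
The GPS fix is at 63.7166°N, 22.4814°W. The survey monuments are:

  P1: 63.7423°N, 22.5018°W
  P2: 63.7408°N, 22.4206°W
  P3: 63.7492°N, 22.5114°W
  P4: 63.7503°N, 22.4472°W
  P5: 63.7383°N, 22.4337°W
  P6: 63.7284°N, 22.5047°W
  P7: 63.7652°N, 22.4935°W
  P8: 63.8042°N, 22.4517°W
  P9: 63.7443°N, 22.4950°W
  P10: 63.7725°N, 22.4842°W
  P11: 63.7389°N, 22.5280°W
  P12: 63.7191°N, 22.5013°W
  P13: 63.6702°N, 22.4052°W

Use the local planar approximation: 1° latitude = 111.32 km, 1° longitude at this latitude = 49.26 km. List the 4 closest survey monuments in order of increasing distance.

P12, P6, P1, P9

Distances from 63.7166°N, 22.4814°W:
P1: 3.0323 km
P2: 4.0283 km
P3: 3.9184 km
P4: 4.1124 km
P5: 3.3699 km
P6: 1.7444 km
P7: 5.4429 km
P8: 9.8608 km
P9: 3.1555 km
P10: 6.2243 km
P11: 3.3811 km
P12: 1.0190 km
P13: 6.3851 km
Sorted: P12 (1.0190 km) < P6 (1.7444 km) < P1 (3.0323 km) < P9 (3.1555 km) < P5 (3.3699 km) < P11 (3.3811 km) < …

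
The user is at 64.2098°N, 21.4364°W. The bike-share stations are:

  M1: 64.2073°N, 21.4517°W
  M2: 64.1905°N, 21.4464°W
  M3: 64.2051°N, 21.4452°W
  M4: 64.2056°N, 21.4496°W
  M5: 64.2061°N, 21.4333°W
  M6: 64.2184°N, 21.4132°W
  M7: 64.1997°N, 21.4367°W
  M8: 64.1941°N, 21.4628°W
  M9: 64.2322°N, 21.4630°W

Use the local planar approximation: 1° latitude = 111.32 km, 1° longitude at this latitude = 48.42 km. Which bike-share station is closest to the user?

Distances from 64.2098°N, 21.4364°W:
M1: √((-0.0025·111.32)² + (-0.0153·48.42)²) = √(0.077451 + 0.548823) = 0.7914 km
M2: √((-0.0193·111.32)² + (-0.0100·48.42)²) = √(4.615949 + 0.234450) = 2.2024 km
M3: √((-0.0047·111.32)² + (-0.0088·48.42)²) = √(0.273742 + 0.181558) = 0.6748 km
M4: √((-0.0042·111.32)² + (-0.0132·48.42)²) = √(0.218597 + 0.408505) = 0.7919 km
M5: √((-0.0037·111.32)² + (0.0031·48.42)²) = √(0.169648 + 0.022531) = 0.4384 km
M6: √((0.0086·111.32)² + (0.0232·48.42)²) = √(0.916523 + 1.261902) = 1.4759 km
M7: √((-0.0101·111.32)² + (-0.0003·48.42)²) = √(1.264122 + 0.000211) = 1.1244 km
M8: √((-0.0157·111.32)² + (-0.0264·48.42)²) = √(3.054539 + 1.634020) = 2.1653 km
M9: √((0.0224·111.32)² + (-0.0266·48.42)²) = √(6.217881 + 1.658872) = 2.8066 km
Minimum: M5 at 0.4384 km.

M5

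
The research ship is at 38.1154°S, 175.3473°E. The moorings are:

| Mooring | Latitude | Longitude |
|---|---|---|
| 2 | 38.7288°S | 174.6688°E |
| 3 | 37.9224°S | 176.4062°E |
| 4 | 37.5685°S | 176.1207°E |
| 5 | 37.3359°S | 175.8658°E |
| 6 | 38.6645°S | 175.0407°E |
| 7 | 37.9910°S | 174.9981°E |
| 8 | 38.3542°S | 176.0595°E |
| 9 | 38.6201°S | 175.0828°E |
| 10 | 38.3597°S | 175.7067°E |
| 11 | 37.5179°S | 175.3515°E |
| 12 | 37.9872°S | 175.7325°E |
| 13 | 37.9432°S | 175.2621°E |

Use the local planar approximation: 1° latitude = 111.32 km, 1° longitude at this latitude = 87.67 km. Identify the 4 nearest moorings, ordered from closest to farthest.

Distances from 38.1154°S, 175.3473°E:
2: √((-0.6134·111.32)² + (-0.6785·87.67)²) = √(4662.662047 + 3538.357558) = 90.5595 km
3: √((0.1930·111.32)² + (1.0589·87.67)²) = √(461.594912 + 8618.107553) = 95.2875 km
4: √((0.5469·111.32)² + (0.7734·87.67)²) = √(3706.484959 + 4597.379433) = 91.1255 km
5: √((0.7795·111.32)² + (0.5185·87.67)²) = √(7529.716663 + 2066.329303) = 97.9594 km
6: √((-0.5491·111.32)² + (-0.3066·87.67)²) = √(3736.364893 + 722.514079) = 66.7748 km
7: √((0.1244·111.32)² + (-0.3492·87.67)²) = √(191.772865 + 937.239283) = 33.6008 km
8: √((-0.2388·111.32)² + (0.7122·87.67)²) = √(706.667373 + 3898.575523) = 67.8619 km
9: √((-0.5047·111.32)² + (-0.2645·87.67)²) = √(3156.552412 + 537.716503) = 60.7805 km
10: √((-0.2443·111.32)² + (0.3594·87.67)²) = √(739.593915 + 992.791748) = 41.6219 km
11: √((0.5975·111.32)² + (0.0042·87.67)²) = √(4424.072288 + 0.135582) = 66.5147 km
12: √((0.1282·111.32)² + (0.3852·87.67)²) = √(203.667834 + 1140.445590) = 36.6622 km
13: √((0.1722·111.32)² + (-0.0852·87.67)²) = √(367.462216 + 55.793191) = 20.5732 km
Sorted: 13 (20.5732 km) < 7 (33.6008 km) < 12 (36.6622 km) < 10 (41.6219 km) < 9 (60.7805 km) < 11 (66.5147 km) < …

13, 7, 12, 10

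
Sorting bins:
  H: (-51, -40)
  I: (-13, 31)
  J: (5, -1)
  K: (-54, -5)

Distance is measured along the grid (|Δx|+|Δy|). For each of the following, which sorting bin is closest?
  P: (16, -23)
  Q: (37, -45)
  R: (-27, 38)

P→J; Q→J; R→I

P at (16, -23):
  H: 84
  I: 83
  J: 33
  K: 88
  → nearest: J (33)
Q at (37, -45):
  H: 93
  I: 126
  J: 76
  K: 131
  → nearest: J (76)
R at (-27, 38):
  H: 102
  I: 21
  J: 71
  K: 70
  → nearest: I (21)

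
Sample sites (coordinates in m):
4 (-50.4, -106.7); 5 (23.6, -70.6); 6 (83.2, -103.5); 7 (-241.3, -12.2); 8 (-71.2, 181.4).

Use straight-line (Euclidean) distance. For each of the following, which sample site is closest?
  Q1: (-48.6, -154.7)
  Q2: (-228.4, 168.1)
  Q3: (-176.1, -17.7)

Q1 at (-48.6, -154.7):
  4: 48.0 m
  5: 110.8 m
  6: 141.4 m
  7: 239.7 m
  8: 336.9 m
  → nearest: 4 (48.0 m)
Q2 at (-228.4, 168.1):
  4: 327.4 m
  5: 347.1 m
  6: 413.4 m
  7: 180.8 m
  8: 157.8 m
  → nearest: 8 (157.8 m)
Q3 at (-176.1, -17.7):
  4: 154.0 m
  5: 206.6 m
  6: 273.1 m
  7: 65.4 m
  8: 225.0 m
  → nearest: 7 (65.4 m)

Q1→4; Q2→8; Q3→7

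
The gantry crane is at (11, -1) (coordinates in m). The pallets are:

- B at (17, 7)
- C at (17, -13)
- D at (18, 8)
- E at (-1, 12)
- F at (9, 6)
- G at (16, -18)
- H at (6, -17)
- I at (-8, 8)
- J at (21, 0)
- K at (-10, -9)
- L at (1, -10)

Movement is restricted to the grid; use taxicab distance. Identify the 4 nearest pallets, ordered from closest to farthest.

Distances from (11, -1):
B: |6| + |8| = 6 + 8 = 14 m
C: |6| + |-12| = 6 + 12 = 18 m
D: |7| + |9| = 7 + 9 = 16 m
E: |-12| + |13| = 12 + 13 = 25 m
F: |-2| + |7| = 2 + 7 = 9 m
G: |5| + |-17| = 5 + 17 = 22 m
H: |-5| + |-16| = 5 + 16 = 21 m
I: |-19| + |9| = 19 + 9 = 28 m
J: |10| + |1| = 10 + 1 = 11 m
K: |-21| + |-8| = 21 + 8 = 29 m
L: |-10| + |-9| = 10 + 9 = 19 m
Sorted: F (9 m) < J (11 m) < B (14 m) < D (16 m) < C (18 m) < L (19 m) < …

F, J, B, D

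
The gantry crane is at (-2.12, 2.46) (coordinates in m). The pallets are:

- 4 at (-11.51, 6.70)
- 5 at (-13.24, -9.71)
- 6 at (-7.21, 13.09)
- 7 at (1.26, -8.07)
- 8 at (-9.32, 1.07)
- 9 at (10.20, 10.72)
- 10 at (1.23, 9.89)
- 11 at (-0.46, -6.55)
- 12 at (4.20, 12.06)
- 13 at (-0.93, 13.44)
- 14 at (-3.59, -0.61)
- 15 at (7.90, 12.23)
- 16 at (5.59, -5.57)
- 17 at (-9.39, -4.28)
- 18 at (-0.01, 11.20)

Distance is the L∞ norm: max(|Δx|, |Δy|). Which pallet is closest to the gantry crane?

14

Distances from (-2.12, 2.46):
4: 9.39 m
5: 12.17 m
6: 10.63 m
7: 10.53 m
8: 7.20 m
9: 12.32 m
10: 7.43 m
11: 9.01 m
12: 9.60 m
13: 10.98 m
14: 3.07 m
15: 10.02 m
16: 8.03 m
17: 7.27 m
18: 8.74 m
Minimum: 14 at 3.07 m.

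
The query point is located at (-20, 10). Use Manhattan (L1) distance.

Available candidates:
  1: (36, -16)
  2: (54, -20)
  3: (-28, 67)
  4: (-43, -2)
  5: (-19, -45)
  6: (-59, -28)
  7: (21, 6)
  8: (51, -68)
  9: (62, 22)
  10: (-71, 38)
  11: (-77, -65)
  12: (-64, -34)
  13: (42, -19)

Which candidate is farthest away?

8

Distances from (-20, 10):
1: |56| + |-26| = 56 + 26 = 82
2: |74| + |-30| = 74 + 30 = 104
3: |-8| + |57| = 8 + 57 = 65
4: |-23| + |-12| = 23 + 12 = 35
5: |1| + |-55| = 1 + 55 = 56
6: |-39| + |-38| = 39 + 38 = 77
7: |41| + |-4| = 41 + 4 = 45
8: |71| + |-78| = 71 + 78 = 149
9: |82| + |12| = 82 + 12 = 94
10: |-51| + |28| = 51 + 28 = 79
11: |-57| + |-75| = 57 + 75 = 132
12: |-44| + |-44| = 44 + 44 = 88
13: |62| + |-29| = 62 + 29 = 91
Maximum: 8 at 149.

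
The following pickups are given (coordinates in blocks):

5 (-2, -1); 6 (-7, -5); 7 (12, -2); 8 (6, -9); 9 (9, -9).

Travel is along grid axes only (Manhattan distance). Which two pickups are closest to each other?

8 and 9

Pairwise distances:
8–9: |3| + |0| = 3 + 0 = 3 blocks
5–6: |-5| + |-4| = 5 + 4 = 9 blocks
7–9: |-3| + |-7| = 3 + 7 = 10 blocks
7–8: |-6| + |-7| = 6 + 7 = 13 blocks
5–7: |14| + |-1| = 14 + 1 = 15 blocks
5–8: |8| + |-8| = 8 + 8 = 16 blocks
6–8: |13| + |-4| = 13 + 4 = 17 blocks
5–9: |11| + |-8| = 11 + 8 = 19 blocks
6–9: |16| + |-4| = 16 + 4 = 20 blocks
6–7: |19| + |3| = 19 + 3 = 22 blocks
Closest pair: 8–9 at 3 blocks.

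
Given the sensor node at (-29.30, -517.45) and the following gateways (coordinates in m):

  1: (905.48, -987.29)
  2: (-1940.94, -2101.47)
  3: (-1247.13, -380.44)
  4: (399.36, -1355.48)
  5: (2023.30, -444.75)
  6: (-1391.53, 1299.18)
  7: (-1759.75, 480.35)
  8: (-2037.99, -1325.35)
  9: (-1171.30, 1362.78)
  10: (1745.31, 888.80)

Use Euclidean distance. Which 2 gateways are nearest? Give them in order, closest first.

4, 1

Distances from (-29.30, -517.45):
1: √((934.78)² + (-469.84)²) = √(873813.6484 + 220749.6256) = 1046.21 m
2: √((-1911.64)² + (-1584.02)²) = √(3654367.4896 + 2509119.3604) = 2482.64 m
3: √((-1217.83)² + (137.01)²) = √(1483109.9089 + 18771.7401) = 1225.51 m
4: √((428.66)² + (-838.03)²) = √(183749.3956 + 702294.2809) = 941.30 m
5: √((2052.60)² + (72.70)²) = √(4213166.7600 + 5285.2900) = 2053.89 m
6: √((-1362.23)² + (1816.63)²) = √(1855670.5729 + 3300144.5569) = 2270.64 m
7: √((-1730.45)² + (997.80)²) = √(2994457.2025 + 995604.8400) = 1997.51 m
8: √((-2008.69)² + (-807.90)²) = √(4034835.5161 + 652702.4100) = 2165.07 m
9: √((-1142.00)² + (1880.23)²) = √(1304164.0000 + 3535264.8529) = 2199.87 m
10: √((1774.61)² + (1406.25)²) = √(3149240.6521 + 1977539.0625) = 2264.24 m
Sorted: 4 (941.30 m) < 1 (1046.21 m) < 3 (1225.51 m) < 7 (1997.51 m) < …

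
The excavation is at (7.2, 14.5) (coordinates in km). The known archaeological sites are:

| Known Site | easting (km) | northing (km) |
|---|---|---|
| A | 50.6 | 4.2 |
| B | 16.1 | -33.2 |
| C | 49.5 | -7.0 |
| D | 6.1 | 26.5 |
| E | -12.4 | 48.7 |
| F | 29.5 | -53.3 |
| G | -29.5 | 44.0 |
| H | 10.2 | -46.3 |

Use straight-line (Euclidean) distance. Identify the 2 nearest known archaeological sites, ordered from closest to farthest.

D, E

Distances from (7.2, 14.5):
A: √((43.4)² + (-10.3)²) = √(1883.560 + 106.090) = 44.6 km
B: √((8.9)² + (-47.7)²) = √(79.210 + 2275.290) = 48.5 km
C: √((42.3)² + (-21.5)²) = √(1789.290 + 462.250) = 47.5 km
D: √((-1.1)² + (12.0)²) = √(1.210 + 144.000) = 12.1 km
E: √((-19.6)² + (34.2)²) = √(384.160 + 1169.640) = 39.4 km
F: √((22.3)² + (-67.8)²) = √(497.290 + 4596.840) = 71.4 km
G: √((-36.7)² + (29.5)²) = √(1346.890 + 870.250) = 47.1 km
H: √((3.0)² + (-60.8)²) = √(9.000 + 3696.640) = 60.9 km
Sorted: D (12.1 km) < E (39.4 km) < A (44.6 km) < G (47.1 km) < …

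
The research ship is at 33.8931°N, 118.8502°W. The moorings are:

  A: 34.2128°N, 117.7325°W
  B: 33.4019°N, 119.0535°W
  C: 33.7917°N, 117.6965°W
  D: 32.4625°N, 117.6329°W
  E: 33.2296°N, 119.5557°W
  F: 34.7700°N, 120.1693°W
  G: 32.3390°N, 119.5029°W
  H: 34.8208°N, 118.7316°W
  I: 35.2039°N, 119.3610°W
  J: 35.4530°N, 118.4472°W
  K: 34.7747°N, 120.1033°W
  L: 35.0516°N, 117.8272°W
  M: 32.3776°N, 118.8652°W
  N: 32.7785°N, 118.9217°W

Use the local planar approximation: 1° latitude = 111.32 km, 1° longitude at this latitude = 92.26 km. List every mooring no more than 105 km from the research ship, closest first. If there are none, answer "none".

B, E, H

Distances from 33.8931°N, 118.8502°W:
A: √((0.3197·111.32)² + (1.1177·92.26)²) = √(1266.577206 + 10633.528573) = 109.0876 km
B: √((-0.4912·111.32)² + (-0.2033·92.26)²) = √(2989.944394 + 351.804717) = 57.8079 km
C: √((-0.1014·111.32)² + (1.1537·92.26)²) = √(127.415512 + 11329.550663) = 107.0372 km
D: √((-1.4306·111.32)² + (1.2173·92.26)²) = √(25361.961371 + 12613.108876) = 194.8719 km
E: √((-0.6635·111.32)² + (-0.7055·92.26)²) = √(5455.420731 + 4236.633898) = 98.4482 km
F: √((0.8769·111.32)² + (-1.3191·92.26)²) = √(9528.982634 + 14810.930404) = 156.0125 km
G: √((-1.5541·111.32)² + (-0.6527·92.26)²) = √(29929.834558 + 3626.219808) = 183.1831 km
H: √((0.9277·111.32)² + (0.1186·92.26)²) = √(10665.015931 + 119.728152) = 103.8496 km
I: √((1.3108·111.32)² + (-0.5108·92.26)²) = √(21292.137434 + 2220.898331) = 153.3396 km
J: √((1.5599·111.32)² + (0.4030·92.26)²) = √(30153.651520 + 1382.410401) = 177.5840 km
K: √((0.8816·111.32)² + (-1.2531·92.26)²) = √(9631.403071 + 13365.904708) = 151.6486 km
L: √((1.1585·111.32)² + (1.0230·92.26)²) = √(16631.770040 + 8907.958149) = 159.8115 km
M: √((-1.5155·111.32)² + (-0.0150·92.26)²) = √(28461.532234 + 1.915179) = 168.7111 km
N: √((-1.1146·111.32)² + (-0.0715·92.26)²) = √(15395.169427 + 43.515000) = 124.2525 km
Threshold 105 km: B (57.8079 km), E (98.4482 km), H (103.8496 km) are within range.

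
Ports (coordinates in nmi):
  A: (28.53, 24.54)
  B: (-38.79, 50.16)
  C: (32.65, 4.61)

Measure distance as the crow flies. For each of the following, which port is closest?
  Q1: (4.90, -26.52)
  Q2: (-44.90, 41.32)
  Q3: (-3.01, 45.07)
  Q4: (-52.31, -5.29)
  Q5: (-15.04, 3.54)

Q1→C; Q2→B; Q3→B; Q4→B; Q5→C

Q1 at (4.90, -26.52):
  A: √((23.63)² + (51.06)²) = √(558.3769 + 2607.1236) = 56.26 nmi
  B: √((-43.69)² + (76.68)²) = √(1908.8161 + 5879.8224) = 88.25 nmi
  C: √((27.75)² + (31.13)²) = √(770.0625 + 969.0769) = 41.70 nmi
  → nearest: C (41.70 nmi)
Q2 at (-44.90, 41.32):
  A: √((73.43)² + (-16.78)²) = √(5391.9649 + 281.5684) = 75.32 nmi
  B: √((6.11)² + (8.84)²) = √(37.3321 + 78.1456) = 10.75 nmi
  C: √((77.55)² + (-36.71)²) = √(6014.0025 + 1347.6241) = 85.80 nmi
  → nearest: B (10.75 nmi)
Q3 at (-3.01, 45.07):
  A: √((31.54)² + (-20.53)²) = √(994.7716 + 421.4809) = 37.63 nmi
  B: √((-35.78)² + (5.09)²) = √(1280.2084 + 25.9081) = 36.14 nmi
  C: √((35.66)² + (-40.46)²) = √(1271.6356 + 1637.0116) = 53.93 nmi
  → nearest: B (36.14 nmi)
Q4 at (-52.31, -5.29):
  A: √((80.84)² + (29.83)²) = √(6535.1056 + 889.8289) = 86.17 nmi
  B: √((13.52)² + (55.45)²) = √(182.7904 + 3074.7025) = 57.07 nmi
  C: √((84.96)² + (9.90)²) = √(7218.2016 + 98.0100) = 85.53 nmi
  → nearest: B (57.07 nmi)
Q5 at (-15.04, 3.54):
  A: √((43.57)² + (21.00)²) = √(1898.3449 + 441.0000) = 48.37 nmi
  B: √((-23.75)² + (46.62)²) = √(564.0625 + 2173.4244) = 52.32 nmi
  C: √((47.69)² + (1.07)²) = √(2274.3361 + 1.1449) = 47.70 nmi
  → nearest: C (47.70 nmi)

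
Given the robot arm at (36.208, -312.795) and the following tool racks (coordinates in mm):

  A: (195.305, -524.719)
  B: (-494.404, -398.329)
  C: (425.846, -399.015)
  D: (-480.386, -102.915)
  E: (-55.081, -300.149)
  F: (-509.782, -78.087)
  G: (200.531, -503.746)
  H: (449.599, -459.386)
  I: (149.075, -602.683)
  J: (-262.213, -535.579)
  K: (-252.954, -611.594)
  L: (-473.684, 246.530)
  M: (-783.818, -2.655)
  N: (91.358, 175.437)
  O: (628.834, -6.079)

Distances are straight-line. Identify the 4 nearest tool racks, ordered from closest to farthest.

E, G, A, I

Distances from (36.208, -312.795):
A: 264.997 mm
B: 537.462 mm
C: 399.063 mm
D: 557.601 mm
E: 92.161 mm
F: 594.300 mm
G: 251.921 mm
H: 438.613 mm
I: 311.085 mm
J: 372.408 mm
K: 415.807 mm
L: 756.858 mm
M: 876.715 mm
N: 491.337 mm
O: 667.293 mm
Sorted: E (92.161 mm) < G (251.921 mm) < A (264.997 mm) < I (311.085 mm) < J (372.408 mm) < C (399.063 mm) < …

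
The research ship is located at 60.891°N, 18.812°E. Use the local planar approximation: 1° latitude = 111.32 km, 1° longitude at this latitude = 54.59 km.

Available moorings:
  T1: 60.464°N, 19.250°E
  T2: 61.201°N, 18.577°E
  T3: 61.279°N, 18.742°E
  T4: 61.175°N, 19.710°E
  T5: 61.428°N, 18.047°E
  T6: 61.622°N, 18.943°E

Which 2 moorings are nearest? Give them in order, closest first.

T2, T3

Distances from 60.891°N, 18.812°E:
T1: 53.209 km
T2: 36.817 km
T3: 43.361 km
T4: 58.332 km
T5: 72.921 km
T6: 81.689 km
Sorted: T2 (36.817 km) < T3 (43.361 km) < T1 (53.209 km) < T4 (58.332 km) < …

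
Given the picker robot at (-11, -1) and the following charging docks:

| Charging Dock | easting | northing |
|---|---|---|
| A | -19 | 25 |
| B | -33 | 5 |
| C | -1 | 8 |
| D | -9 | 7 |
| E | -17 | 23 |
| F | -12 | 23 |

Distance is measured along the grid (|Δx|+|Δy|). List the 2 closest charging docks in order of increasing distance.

D, C

Distances from (-11, -1):
A: 34
B: 28
C: 19
D: 10
E: 30
F: 25
Sorted: D (10) < C (19) < F (25) < B (28) < …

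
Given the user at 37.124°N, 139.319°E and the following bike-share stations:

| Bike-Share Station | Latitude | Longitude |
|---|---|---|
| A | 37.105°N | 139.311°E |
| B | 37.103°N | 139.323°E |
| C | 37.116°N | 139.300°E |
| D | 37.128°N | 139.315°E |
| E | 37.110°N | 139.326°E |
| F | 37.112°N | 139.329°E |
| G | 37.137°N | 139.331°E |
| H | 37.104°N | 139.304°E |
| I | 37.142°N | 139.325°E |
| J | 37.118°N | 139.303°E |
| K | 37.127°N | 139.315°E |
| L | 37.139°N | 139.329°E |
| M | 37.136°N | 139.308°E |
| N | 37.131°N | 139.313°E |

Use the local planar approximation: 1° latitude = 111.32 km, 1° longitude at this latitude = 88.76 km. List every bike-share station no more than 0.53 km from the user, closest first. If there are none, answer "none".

Distances from 37.124°N, 139.319°E:
A: 2.231 km
B: 2.365 km
C: 1.907 km
D: 0.569 km
E: 1.678 km
F: 1.604 km
G: 1.797 km
H: 2.594 km
I: 2.073 km
J: 1.569 km
K: 0.487 km
L: 1.891 km
M: 1.655 km
N: 0.944 km
Threshold 0.53 km: K (0.487 km) is within range.

K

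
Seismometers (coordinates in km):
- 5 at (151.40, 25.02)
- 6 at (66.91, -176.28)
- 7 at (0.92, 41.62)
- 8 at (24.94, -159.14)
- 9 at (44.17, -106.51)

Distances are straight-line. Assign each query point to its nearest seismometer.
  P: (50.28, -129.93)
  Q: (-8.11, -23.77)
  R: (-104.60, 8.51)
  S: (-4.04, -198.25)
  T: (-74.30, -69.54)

P at (50.28, -129.93):
  5: √((101.12)² + (154.95)²) = √(10225.2544 + 24009.5025) = 185.03 km
  6: √((16.63)² + (-46.35)²) = √(276.5569 + 2148.3225) = 49.24 km
  7: √((-49.36)² + (171.55)²) = √(2436.4096 + 29429.4025) = 178.51 km
  8: √((-25.34)² + (-29.21)²) = √(642.1156 + 853.2241) = 38.67 km
  9: √((-6.11)² + (23.42)²) = √(37.3321 + 548.4964) = 24.20 km
  → nearest: 9 (24.20 km)
Q at (-8.11, -23.77):
  5: √((159.51)² + (48.79)²) = √(25443.4401 + 2380.4641) = 166.80 km
  6: √((75.02)² + (-152.51)²) = √(5628.0004 + 23259.3001) = 169.96 km
  7: √((9.03)² + (65.39)²) = √(81.5409 + 4275.8521) = 66.01 km
  8: √((33.05)² + (-135.37)²) = √(1092.3025 + 18325.0369) = 139.35 km
  9: √((52.28)² + (-82.74)²) = √(2733.1984 + 6845.9076) = 97.87 km
  → nearest: 7 (66.01 km)
R at (-104.60, 8.51):
  5: √((256.00)² + (16.51)²) = √(65536.0000 + 272.5801) = 256.53 km
  6: √((171.51)² + (-184.79)²) = √(29415.6801 + 34147.3441) = 252.12 km
  7: √((105.52)² + (33.11)²) = √(11134.4704 + 1096.2721) = 110.59 km
  8: √((129.54)² + (-167.65)²) = √(16780.6116 + 28106.5225) = 211.87 km
  9: √((148.77)² + (-115.02)²) = √(22132.5129 + 13229.6004) = 188.05 km
  → nearest: 7 (110.59 km)
S at (-4.04, -198.25):
  5: √((155.44)² + (223.27)²) = √(24161.5936 + 49849.4929) = 272.05 km
  6: √((70.95)² + (21.97)²) = √(5033.9025 + 482.6809) = 74.27 km
  7: √((4.96)² + (239.87)²) = √(24.6016 + 57537.6169) = 239.92 km
  8: √((28.98)² + (39.11)²) = √(839.8404 + 1529.5921) = 48.68 km
  9: √((48.21)² + (91.74)²) = √(2324.2041 + 8416.2276) = 103.64 km
  → nearest: 8 (48.68 km)
T at (-74.30, -69.54):
  5: √((225.70)² + (94.56)²) = √(50940.4900 + 8941.5936) = 244.71 km
  6: √((141.21)² + (-106.74)²) = √(19940.2641 + 11393.4276) = 177.01 km
  7: √((75.22)² + (111.16)²) = √(5658.0484 + 12356.5456) = 134.22 km
  8: √((99.24)² + (-89.60)²) = √(9848.5776 + 8028.1600) = 133.70 km
  9: √((118.47)² + (-36.97)²) = √(14035.1409 + 1366.7809) = 124.10 km
  → nearest: 9 (124.10 km)

P→9; Q→7; R→7; S→8; T→9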